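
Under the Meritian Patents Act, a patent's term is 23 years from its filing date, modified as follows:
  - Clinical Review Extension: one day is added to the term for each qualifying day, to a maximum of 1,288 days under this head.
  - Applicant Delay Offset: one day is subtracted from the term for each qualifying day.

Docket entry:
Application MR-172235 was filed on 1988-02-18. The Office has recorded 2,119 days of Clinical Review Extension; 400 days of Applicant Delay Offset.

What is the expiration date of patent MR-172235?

July 25, 2013

Base term: filing date + 23 years → 18 February 2011.
Clinical Review Extension: 2119 days claimed exceeds the 1288-day cap, so +1288 days → 29 August 2014.
Applicant Delay Offset: −400 days → 25 July 2013.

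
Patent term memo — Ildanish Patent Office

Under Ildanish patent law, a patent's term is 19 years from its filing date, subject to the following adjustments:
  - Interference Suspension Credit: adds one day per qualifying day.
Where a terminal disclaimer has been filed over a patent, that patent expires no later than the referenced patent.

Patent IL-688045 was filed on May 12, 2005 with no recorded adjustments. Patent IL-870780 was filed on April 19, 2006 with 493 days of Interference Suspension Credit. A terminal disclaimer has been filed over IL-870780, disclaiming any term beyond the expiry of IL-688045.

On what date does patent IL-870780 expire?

Natural term of IL-870780:
  Base: filing + 19 years → 19 April 2025.
  Interference Suspension Credit: +493 days → 25 August 2026.
Expiry of referenced patent IL-688045:
  Base: filing + 19 years → 12 May 2024.
Terminal disclaimer: IL-870780 expires on the earlier of 25 August 2026 and 12 May 2024.

2024-05-12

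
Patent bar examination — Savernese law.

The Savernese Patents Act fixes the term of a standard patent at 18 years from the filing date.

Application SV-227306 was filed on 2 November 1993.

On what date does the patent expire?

November 2, 2011

Filing date + 18 years → 2 November 2011.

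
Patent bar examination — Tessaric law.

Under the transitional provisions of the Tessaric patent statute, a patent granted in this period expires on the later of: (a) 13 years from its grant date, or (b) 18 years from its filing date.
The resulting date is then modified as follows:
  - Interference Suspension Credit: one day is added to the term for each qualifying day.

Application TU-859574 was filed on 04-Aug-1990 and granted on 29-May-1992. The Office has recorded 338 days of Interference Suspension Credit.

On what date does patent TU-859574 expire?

July 8, 2009

(a) grant + 13 years → 29 May 2005.
(b) filing + 18 years → 4 August 2008.
Later of the two: 4 August 2008.
Interference Suspension Credit: +338 days → 8 July 2009.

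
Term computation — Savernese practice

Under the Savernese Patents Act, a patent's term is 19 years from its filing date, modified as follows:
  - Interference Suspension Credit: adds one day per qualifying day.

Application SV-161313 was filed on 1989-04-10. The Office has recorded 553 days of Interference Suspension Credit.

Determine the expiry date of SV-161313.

Base term: filing date + 19 years → 10 April 2008.
Interference Suspension Credit: +553 days → 15 October 2009.

2009-10-15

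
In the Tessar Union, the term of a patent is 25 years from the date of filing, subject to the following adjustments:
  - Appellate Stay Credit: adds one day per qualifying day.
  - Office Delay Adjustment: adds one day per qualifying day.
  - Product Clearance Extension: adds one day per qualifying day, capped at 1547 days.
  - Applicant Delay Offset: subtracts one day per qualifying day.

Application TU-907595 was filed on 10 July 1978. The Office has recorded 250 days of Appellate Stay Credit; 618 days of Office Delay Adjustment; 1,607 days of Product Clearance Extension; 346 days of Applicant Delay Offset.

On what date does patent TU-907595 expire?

Base term: filing date + 25 years → 10 July 2003.
Appellate Stay Credit: +250 days → 16 March 2004.
Office Delay Adjustment: +618 days → 24 November 2005.
Product Clearance Extension: 1607 days claimed exceeds the 1547-day cap, so +1547 days → 18 February 2010.
Applicant Delay Offset: −346 days → 9 March 2009.

March 9, 2009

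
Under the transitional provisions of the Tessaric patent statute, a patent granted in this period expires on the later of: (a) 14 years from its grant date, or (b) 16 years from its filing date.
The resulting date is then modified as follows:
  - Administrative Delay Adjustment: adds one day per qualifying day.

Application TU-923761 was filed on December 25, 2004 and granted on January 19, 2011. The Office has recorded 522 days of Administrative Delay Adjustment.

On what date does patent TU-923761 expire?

2026-06-25

(a) grant + 14 years → 19 January 2025.
(b) filing + 16 years → 25 December 2020.
Later of the two: 19 January 2025.
Administrative Delay Adjustment: +522 days → 25 June 2026.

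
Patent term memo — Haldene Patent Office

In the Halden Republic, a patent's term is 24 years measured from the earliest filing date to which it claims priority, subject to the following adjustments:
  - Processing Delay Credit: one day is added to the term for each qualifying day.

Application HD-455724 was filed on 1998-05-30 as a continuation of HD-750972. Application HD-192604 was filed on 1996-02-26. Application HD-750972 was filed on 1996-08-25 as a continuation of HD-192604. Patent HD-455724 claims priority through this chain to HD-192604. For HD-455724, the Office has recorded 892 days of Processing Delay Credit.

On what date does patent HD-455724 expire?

Earliest priority filing: 26 February 1996.
Base term: 26 February 1996 + 24 years → 26 February 2020.
Processing Delay Credit: +892 days → 6 August 2022.

August 6, 2022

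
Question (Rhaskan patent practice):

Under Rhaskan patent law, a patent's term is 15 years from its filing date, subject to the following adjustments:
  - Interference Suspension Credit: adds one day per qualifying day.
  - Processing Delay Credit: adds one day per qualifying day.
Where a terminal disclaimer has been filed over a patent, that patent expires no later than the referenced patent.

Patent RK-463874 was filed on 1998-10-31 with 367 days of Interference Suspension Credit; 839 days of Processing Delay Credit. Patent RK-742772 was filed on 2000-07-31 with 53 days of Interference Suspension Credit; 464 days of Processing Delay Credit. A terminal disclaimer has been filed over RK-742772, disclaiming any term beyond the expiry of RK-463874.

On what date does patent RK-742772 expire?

Natural term of RK-742772:
  Base: filing + 15 years → 31 July 2015.
  Interference Suspension Credit: +53 days → 22 September 2015.
  Processing Delay Credit: +464 days → 29 December 2016.
Expiry of referenced patent RK-463874:
  Base: filing + 15 years → 31 October 2013.
  Interference Suspension Credit: +367 days → 2 November 2014.
  Processing Delay Credit: +839 days → 18 February 2017.
Terminal disclaimer: RK-742772 expires on the earlier of 29 December 2016 and 18 February 2017.

2016-12-29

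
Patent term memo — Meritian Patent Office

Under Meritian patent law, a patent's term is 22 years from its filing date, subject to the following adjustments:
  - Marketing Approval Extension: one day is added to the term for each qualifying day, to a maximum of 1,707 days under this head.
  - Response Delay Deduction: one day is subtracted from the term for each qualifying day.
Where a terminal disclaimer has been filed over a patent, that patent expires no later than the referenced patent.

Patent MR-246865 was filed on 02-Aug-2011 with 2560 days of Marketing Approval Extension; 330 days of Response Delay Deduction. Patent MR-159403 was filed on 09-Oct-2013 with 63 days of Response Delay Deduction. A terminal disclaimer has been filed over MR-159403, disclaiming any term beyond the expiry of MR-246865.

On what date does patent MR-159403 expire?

Natural term of MR-159403:
  Base: filing + 22 years → 9 October 2035.
  Response Delay Deduction: −63 days → 7 August 2035.
Expiry of referenced patent MR-246865:
  Base: filing + 22 years → 2 August 2033.
  Marketing Approval Extension: 2560 days claimed exceeds the 1707-day cap, so +1707 days → 5 April 2038.
  Response Delay Deduction: −330 days → 10 May 2037.
Terminal disclaimer: MR-159403 expires on the earlier of 7 August 2035 and 10 May 2037.

2035-08-07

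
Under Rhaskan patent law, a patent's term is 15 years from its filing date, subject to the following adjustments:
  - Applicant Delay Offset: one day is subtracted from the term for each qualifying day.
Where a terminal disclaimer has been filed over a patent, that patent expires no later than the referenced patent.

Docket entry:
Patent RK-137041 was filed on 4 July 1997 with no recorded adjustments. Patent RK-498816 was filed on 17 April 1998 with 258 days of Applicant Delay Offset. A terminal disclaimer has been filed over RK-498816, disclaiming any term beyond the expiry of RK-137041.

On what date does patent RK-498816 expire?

Natural term of RK-498816:
  Base: filing + 15 years → 17 April 2013.
  Applicant Delay Offset: −258 days → 2 August 2012.
Expiry of referenced patent RK-137041:
  Base: filing + 15 years → 4 July 2012.
Terminal disclaimer: RK-498816 expires on the earlier of 2 August 2012 and 4 July 2012.

2012-07-04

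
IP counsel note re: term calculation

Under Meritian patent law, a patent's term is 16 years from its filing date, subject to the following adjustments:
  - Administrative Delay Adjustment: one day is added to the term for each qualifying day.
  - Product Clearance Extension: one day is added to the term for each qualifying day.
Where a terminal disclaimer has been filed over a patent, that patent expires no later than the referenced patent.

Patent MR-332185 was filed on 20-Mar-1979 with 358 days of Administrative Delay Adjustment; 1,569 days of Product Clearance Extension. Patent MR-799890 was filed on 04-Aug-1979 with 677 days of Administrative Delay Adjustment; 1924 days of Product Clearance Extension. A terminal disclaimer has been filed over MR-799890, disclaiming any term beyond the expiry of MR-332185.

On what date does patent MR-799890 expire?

June 28, 2000

Natural term of MR-799890:
  Base: filing + 16 years → 4 August 1995.
  Administrative Delay Adjustment: +677 days → 11 June 1997.
  Product Clearance Extension: +1924 days → 17 September 2002.
Expiry of referenced patent MR-332185:
  Base: filing + 16 years → 20 March 1995.
  Administrative Delay Adjustment: +358 days → 12 March 1996.
  Product Clearance Extension: +1569 days → 28 June 2000.
Terminal disclaimer: MR-799890 expires on the earlier of 17 September 2002 and 28 June 2000.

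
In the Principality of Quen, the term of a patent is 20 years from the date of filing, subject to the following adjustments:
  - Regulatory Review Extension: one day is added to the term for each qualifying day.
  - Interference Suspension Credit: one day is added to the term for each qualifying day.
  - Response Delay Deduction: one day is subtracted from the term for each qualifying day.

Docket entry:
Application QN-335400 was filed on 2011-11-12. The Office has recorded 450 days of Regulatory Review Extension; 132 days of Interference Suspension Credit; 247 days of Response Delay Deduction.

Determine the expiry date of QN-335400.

2032-10-12

Base term: filing date + 20 years → 12 November 2031.
Regulatory Review Extension: +450 days → 4 February 2033.
Interference Suspension Credit: +132 days → 16 June 2033.
Response Delay Deduction: −247 days → 12 October 2032.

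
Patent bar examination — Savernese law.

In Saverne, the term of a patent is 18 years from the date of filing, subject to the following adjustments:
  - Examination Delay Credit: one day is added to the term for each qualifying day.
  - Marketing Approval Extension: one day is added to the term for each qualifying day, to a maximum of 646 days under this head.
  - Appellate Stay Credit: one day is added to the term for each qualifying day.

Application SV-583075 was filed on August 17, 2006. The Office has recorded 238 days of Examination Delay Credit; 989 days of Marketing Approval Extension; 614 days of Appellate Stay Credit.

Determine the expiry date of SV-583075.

Base term: filing date + 18 years → 17 August 2024.
Examination Delay Credit: +238 days → 12 April 2025.
Marketing Approval Extension: 989 days claimed exceeds the 646-day cap, so +646 days → 18 January 2027.
Appellate Stay Credit: +614 days → 23 September 2028.

September 23, 2028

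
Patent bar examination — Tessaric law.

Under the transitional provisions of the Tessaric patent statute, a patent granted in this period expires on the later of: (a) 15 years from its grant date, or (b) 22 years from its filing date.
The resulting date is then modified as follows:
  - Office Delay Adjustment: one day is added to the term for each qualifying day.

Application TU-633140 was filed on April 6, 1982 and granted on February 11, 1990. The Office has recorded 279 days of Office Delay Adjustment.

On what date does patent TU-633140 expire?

(a) grant + 15 years → 11 February 2005.
(b) filing + 22 years → 6 April 2004.
Later of the two: 11 February 2005.
Office Delay Adjustment: +279 days → 17 November 2005.

November 17, 2005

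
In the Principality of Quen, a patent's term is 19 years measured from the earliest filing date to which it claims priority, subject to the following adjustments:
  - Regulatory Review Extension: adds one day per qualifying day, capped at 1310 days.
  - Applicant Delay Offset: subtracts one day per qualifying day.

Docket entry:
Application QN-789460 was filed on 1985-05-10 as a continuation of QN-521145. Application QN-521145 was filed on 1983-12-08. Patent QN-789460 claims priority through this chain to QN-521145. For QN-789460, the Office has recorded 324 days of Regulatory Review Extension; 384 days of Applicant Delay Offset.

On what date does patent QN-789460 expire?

2002-10-09

Earliest priority filing: 8 December 1983.
Base term: 8 December 1983 + 19 years → 8 December 2002.
Regulatory Review Extension: 324 days (within the 1310-day cap) → +324 days → 28 October 2003.
Applicant Delay Offset: −384 days → 9 October 2002.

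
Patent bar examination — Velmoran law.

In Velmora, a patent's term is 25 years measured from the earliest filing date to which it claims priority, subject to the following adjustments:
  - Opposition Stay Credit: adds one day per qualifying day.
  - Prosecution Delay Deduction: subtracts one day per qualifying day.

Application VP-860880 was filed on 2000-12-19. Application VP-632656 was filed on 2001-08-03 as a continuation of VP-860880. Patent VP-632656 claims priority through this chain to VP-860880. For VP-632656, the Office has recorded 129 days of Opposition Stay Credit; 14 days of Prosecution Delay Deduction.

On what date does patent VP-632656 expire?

Earliest priority filing: 19 December 2000.
Base term: 19 December 2000 + 25 years → 19 December 2025.
Opposition Stay Credit: +129 days → 27 April 2026.
Prosecution Delay Deduction: −14 days → 13 April 2026.

2026-04-13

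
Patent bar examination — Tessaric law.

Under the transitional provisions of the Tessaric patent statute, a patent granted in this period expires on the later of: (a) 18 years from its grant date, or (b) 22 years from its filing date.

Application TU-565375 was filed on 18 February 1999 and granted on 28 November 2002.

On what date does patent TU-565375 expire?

February 18, 2021

(a) grant + 18 years → 28 November 2020.
(b) filing + 22 years → 18 February 2021.
Later of the two: 18 February 2021.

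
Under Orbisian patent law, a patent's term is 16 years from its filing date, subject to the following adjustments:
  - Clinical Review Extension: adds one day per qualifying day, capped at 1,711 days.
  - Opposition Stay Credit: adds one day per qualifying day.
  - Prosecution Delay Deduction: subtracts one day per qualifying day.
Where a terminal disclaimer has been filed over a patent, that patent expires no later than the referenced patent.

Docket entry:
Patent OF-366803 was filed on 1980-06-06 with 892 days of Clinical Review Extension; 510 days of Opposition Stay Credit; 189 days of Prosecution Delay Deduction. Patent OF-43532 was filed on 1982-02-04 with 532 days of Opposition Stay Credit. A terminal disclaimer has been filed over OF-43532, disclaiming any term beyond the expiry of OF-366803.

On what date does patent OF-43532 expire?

Natural term of OF-43532:
  Base: filing + 16 years → 4 February 1998.
  Opposition Stay Credit: +532 days → 21 July 1999.
Expiry of referenced patent OF-366803:
  Base: filing + 16 years → 6 June 1996.
  Clinical Review Extension: 892 days (within the 1711-day cap) → +892 days → 15 November 1998.
  Opposition Stay Credit: +510 days → 8 April 2000.
  Prosecution Delay Deduction: −189 days → 2 October 1999.
Terminal disclaimer: OF-43532 expires on the earlier of 21 July 1999 and 2 October 1999.

1999-07-21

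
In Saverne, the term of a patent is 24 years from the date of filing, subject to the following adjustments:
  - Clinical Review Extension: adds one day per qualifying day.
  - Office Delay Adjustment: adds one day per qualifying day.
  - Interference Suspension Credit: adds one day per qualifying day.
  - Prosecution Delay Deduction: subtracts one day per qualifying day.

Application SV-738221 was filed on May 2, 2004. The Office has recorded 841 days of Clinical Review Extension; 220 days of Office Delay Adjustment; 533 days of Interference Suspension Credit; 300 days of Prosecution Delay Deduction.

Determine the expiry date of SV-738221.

Base term: filing date + 24 years → 2 May 2028.
Clinical Review Extension: +841 days → 21 August 2030.
Office Delay Adjustment: +220 days → 29 March 2031.
Interference Suspension Credit: +533 days → 12 September 2032.
Prosecution Delay Deduction: −300 days → 17 November 2031.

2031-11-17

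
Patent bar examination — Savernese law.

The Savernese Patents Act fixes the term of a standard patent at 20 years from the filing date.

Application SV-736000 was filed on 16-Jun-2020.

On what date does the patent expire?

June 16, 2040

Filing date + 20 years → 16 June 2040.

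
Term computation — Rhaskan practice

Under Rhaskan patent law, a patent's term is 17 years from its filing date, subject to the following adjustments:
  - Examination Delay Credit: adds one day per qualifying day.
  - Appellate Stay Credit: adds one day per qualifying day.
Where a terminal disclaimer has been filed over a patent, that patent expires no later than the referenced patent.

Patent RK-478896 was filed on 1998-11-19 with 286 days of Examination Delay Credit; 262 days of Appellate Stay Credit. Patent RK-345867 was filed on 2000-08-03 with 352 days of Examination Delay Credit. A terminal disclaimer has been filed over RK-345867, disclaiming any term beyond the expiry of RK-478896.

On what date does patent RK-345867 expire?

Natural term of RK-345867:
  Base: filing + 17 years → 3 August 2017.
  Examination Delay Credit: +352 days → 21 July 2018.
Expiry of referenced patent RK-478896:
  Base: filing + 17 years → 19 November 2015.
  Examination Delay Credit: +286 days → 31 August 2016.
  Appellate Stay Credit: +262 days → 20 May 2017.
Terminal disclaimer: RK-345867 expires on the earlier of 21 July 2018 and 20 May 2017.

May 20, 2017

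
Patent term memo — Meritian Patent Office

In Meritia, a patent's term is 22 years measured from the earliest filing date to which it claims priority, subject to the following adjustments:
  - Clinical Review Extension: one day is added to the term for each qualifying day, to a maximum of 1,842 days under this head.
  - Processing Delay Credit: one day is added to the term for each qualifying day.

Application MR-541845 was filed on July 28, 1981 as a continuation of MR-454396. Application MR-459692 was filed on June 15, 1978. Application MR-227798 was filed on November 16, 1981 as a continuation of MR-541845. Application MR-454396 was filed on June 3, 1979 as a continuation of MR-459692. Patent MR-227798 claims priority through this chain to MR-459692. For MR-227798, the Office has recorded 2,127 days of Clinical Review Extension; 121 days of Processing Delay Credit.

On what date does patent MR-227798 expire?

Earliest priority filing: 15 June 1978.
Base term: 15 June 1978 + 22 years → 15 June 2000.
Clinical Review Extension: 2127 days claimed exceeds the 1842-day cap, so +1842 days → 1 July 2005.
Processing Delay Credit: +121 days → 30 October 2005.

October 30, 2005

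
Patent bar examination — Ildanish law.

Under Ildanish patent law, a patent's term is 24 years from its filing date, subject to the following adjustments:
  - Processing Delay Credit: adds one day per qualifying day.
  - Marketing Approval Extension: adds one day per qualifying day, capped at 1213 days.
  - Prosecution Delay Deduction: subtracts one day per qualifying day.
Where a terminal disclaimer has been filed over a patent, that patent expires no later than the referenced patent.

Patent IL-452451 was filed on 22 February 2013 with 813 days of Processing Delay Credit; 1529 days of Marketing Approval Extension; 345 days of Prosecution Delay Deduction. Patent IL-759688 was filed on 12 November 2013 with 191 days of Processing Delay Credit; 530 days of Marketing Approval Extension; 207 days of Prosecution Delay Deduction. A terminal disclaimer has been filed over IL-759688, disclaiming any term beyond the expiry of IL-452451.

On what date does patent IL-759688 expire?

Natural term of IL-759688:
  Base: filing + 24 years → 12 November 2037.
  Processing Delay Credit: +191 days → 22 May 2038.
  Marketing Approval Extension: 530 days (within the 1213-day cap) → +530 days → 3 November 2039.
  Prosecution Delay Deduction: −207 days → 10 April 2039.
Expiry of referenced patent IL-452451:
  Base: filing + 24 years → 22 February 2037.
  Processing Delay Credit: +813 days → 16 May 2039.
  Marketing Approval Extension: 1529 days claimed exceeds the 1213-day cap, so +1213 days → 10 September 2042.
  Prosecution Delay Deduction: −345 days → 30 September 2041.
Terminal disclaimer: IL-759688 expires on the earlier of 10 April 2039 and 30 September 2041.

April 10, 2039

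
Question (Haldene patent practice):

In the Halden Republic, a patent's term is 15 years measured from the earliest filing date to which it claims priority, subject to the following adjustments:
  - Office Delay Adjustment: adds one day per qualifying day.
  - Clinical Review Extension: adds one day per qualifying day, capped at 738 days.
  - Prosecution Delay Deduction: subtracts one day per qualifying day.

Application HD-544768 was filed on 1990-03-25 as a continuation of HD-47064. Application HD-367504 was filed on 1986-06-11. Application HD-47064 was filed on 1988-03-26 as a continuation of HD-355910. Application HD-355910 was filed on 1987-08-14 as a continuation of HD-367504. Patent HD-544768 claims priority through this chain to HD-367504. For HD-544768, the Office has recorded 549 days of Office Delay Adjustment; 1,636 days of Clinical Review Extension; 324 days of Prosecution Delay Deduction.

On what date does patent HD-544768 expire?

2004-01-30

Earliest priority filing: 11 June 1986.
Base term: 11 June 1986 + 15 years → 11 June 2001.
Office Delay Adjustment: +549 days → 12 December 2002.
Clinical Review Extension: 1636 days claimed exceeds the 738-day cap, so +738 days → 19 December 2004.
Prosecution Delay Deduction: −324 days → 30 January 2004.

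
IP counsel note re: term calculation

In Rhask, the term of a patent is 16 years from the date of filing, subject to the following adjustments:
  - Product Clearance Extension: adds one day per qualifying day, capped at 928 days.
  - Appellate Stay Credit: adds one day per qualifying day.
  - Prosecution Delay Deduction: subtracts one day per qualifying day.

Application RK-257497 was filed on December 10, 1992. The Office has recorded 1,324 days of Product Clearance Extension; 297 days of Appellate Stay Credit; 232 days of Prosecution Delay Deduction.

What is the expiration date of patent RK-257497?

Base term: filing date + 16 years → 10 December 2008.
Product Clearance Extension: 1324 days claimed exceeds the 928-day cap, so +928 days → 26 June 2011.
Appellate Stay Credit: +297 days → 18 April 2012.
Prosecution Delay Deduction: −232 days → 30 August 2011.

2011-08-30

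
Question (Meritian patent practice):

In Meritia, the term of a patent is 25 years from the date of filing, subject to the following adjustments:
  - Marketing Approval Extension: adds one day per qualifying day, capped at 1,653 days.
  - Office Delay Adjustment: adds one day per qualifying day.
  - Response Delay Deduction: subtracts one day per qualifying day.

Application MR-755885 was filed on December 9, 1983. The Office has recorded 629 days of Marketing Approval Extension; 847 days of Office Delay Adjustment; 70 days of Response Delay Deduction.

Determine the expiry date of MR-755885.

2012-10-15

Base term: filing date + 25 years → 9 December 2008.
Marketing Approval Extension: 629 days (within the 1653-day cap) → +629 days → 30 August 2010.
Office Delay Adjustment: +847 days → 24 December 2012.
Response Delay Deduction: −70 days → 15 October 2012.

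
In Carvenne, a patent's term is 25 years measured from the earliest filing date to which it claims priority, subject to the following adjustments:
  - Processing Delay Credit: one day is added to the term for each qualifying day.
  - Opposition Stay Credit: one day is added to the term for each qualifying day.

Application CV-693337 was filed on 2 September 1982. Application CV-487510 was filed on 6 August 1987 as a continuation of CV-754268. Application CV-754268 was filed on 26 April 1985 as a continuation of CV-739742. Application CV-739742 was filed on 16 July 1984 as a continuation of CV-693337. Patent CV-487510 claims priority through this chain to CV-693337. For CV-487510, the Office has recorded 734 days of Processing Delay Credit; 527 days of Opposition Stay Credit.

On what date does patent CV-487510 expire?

2011-02-14

Earliest priority filing: 2 September 1982.
Base term: 2 September 1982 + 25 years → 2 September 2007.
Processing Delay Credit: +734 days → 5 September 2009.
Opposition Stay Credit: +527 days → 14 February 2011.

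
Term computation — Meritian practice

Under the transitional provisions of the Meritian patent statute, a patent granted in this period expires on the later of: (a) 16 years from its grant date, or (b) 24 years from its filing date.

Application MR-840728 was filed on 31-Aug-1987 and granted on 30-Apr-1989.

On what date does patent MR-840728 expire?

(a) grant + 16 years → 30 April 2005.
(b) filing + 24 years → 31 August 2011.
Later of the two: 31 August 2011.

August 31, 2011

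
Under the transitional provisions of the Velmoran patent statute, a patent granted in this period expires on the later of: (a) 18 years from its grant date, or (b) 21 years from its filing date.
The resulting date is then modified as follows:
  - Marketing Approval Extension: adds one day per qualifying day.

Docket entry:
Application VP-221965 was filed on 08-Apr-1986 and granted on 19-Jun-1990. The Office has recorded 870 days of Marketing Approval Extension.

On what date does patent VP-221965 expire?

(a) grant + 18 years → 19 June 2008.
(b) filing + 21 years → 8 April 2007.
Later of the two: 19 June 2008.
Marketing Approval Extension: +870 days → 6 November 2010.

November 6, 2010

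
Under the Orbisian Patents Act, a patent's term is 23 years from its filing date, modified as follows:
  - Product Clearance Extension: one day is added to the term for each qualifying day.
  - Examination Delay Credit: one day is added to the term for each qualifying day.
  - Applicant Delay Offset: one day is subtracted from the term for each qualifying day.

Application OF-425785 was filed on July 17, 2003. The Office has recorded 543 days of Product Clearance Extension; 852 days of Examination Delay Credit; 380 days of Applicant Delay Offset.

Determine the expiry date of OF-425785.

Base term: filing date + 23 years → 17 July 2026.
Product Clearance Extension: +543 days → 11 January 2028.
Examination Delay Credit: +852 days → 12 May 2030.
Applicant Delay Offset: −380 days → 27 April 2029.

2029-04-27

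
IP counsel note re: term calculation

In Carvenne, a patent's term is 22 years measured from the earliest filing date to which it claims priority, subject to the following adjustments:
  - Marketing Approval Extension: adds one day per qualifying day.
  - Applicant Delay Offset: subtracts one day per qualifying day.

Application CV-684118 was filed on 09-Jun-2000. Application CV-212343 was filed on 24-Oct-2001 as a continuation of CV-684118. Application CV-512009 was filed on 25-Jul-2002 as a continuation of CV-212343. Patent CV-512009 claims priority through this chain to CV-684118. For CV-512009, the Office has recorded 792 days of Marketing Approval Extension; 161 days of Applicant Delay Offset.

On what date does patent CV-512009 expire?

March 1, 2024

Earliest priority filing: 9 June 2000.
Base term: 9 June 2000 + 22 years → 9 June 2022.
Marketing Approval Extension: +792 days → 9 August 2024.
Applicant Delay Offset: −161 days → 1 March 2024.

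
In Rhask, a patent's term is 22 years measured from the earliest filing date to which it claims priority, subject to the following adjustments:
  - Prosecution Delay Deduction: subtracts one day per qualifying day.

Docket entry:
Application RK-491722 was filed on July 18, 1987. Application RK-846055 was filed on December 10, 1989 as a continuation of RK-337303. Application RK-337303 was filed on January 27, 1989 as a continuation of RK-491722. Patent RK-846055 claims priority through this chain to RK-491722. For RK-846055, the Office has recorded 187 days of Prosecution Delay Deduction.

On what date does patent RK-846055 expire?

Earliest priority filing: 18 July 1987.
Base term: 18 July 1987 + 22 years → 18 July 2009.
Prosecution Delay Deduction: −187 days → 12 January 2009.

January 12, 2009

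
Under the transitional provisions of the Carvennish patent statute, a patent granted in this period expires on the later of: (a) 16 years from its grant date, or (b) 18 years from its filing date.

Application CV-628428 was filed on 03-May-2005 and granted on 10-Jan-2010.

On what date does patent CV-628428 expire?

January 10, 2026

(a) grant + 16 years → 10 January 2026.
(b) filing + 18 years → 3 May 2023.
Later of the two: 10 January 2026.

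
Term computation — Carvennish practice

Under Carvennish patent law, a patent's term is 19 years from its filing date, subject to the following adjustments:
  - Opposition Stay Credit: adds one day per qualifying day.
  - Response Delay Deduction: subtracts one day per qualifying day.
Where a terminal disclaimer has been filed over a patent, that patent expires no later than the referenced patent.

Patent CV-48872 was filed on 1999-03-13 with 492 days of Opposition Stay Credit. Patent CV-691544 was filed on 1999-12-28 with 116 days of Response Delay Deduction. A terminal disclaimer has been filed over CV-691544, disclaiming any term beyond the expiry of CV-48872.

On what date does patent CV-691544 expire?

September 3, 2018

Natural term of CV-691544:
  Base: filing + 19 years → 28 December 2018.
  Response Delay Deduction: −116 days → 3 September 2018.
Expiry of referenced patent CV-48872:
  Base: filing + 19 years → 13 March 2018.
  Opposition Stay Credit: +492 days → 18 July 2019.
Terminal disclaimer: CV-691544 expires on the earlier of 3 September 2018 and 18 July 2019.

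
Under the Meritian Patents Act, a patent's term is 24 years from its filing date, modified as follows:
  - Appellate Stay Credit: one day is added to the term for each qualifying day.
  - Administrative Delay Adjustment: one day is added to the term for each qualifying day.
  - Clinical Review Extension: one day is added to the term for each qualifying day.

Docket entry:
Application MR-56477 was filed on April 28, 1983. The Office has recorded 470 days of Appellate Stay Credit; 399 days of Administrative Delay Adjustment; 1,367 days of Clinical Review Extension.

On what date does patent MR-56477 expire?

2013-06-11

Base term: filing date + 24 years → 28 April 2007.
Appellate Stay Credit: +470 days → 10 August 2008.
Administrative Delay Adjustment: +399 days → 13 September 2009.
Clinical Review Extension: +1367 days → 11 June 2013.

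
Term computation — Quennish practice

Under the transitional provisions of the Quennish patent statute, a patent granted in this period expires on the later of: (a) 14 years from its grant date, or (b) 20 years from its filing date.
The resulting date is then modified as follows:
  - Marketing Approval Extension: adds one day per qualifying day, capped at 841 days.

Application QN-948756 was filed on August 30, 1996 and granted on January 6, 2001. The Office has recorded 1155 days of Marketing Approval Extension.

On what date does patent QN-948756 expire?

(a) grant + 14 years → 6 January 2015.
(b) filing + 20 years → 30 August 2016.
Later of the two: 30 August 2016.
Marketing Approval Extension: 1155 days claimed exceeds the 841-day cap, so +841 days → 19 December 2018.

2018-12-19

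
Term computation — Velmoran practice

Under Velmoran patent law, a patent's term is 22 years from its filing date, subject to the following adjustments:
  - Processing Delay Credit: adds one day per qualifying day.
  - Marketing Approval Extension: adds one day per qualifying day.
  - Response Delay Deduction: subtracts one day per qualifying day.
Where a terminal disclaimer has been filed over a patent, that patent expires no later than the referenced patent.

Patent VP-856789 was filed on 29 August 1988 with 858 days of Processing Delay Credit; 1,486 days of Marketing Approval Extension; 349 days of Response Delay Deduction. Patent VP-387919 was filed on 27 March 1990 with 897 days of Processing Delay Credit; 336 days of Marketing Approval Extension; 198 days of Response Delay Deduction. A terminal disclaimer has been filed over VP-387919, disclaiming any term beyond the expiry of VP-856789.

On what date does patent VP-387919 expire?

2015-01-26

Natural term of VP-387919:
  Base: filing + 22 years → 27 March 2012.
  Processing Delay Credit: +897 days → 10 September 2014.
  Marketing Approval Extension: +336 days → 12 August 2015.
  Response Delay Deduction: −198 days → 26 January 2015.
Expiry of referenced patent VP-856789:
  Base: filing + 22 years → 29 August 2010.
  Processing Delay Credit: +858 days → 3 January 2013.
  Marketing Approval Extension: +1486 days → 28 January 2017.
  Response Delay Deduction: −349 days → 14 February 2016.
Terminal disclaimer: VP-387919 expires on the earlier of 26 January 2015 and 14 February 2016.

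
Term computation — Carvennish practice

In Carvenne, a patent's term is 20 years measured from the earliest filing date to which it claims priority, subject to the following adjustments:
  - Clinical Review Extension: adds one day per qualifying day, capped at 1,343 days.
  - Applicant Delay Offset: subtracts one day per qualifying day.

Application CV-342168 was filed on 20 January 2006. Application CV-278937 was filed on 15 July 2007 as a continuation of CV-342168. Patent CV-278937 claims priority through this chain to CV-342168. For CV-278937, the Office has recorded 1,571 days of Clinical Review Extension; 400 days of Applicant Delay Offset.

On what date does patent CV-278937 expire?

Earliest priority filing: 20 January 2006.
Base term: 20 January 2006 + 20 years → 20 January 2026.
Clinical Review Extension: 1571 days claimed exceeds the 1343-day cap, so +1343 days → 24 September 2029.
Applicant Delay Offset: −400 days → 20 August 2028.

2028-08-20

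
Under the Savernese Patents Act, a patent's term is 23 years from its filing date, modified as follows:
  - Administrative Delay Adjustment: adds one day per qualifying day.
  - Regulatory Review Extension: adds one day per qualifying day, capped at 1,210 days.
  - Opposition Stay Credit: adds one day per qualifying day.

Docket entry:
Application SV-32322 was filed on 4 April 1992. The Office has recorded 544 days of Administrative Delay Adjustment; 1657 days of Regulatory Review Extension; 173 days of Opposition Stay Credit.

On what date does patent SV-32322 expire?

2020-07-13

Base term: filing date + 23 years → 4 April 2015.
Administrative Delay Adjustment: +544 days → 29 September 2016.
Regulatory Review Extension: 1657 days claimed exceeds the 1210-day cap, so +1210 days → 22 January 2020.
Opposition Stay Credit: +173 days → 13 July 2020.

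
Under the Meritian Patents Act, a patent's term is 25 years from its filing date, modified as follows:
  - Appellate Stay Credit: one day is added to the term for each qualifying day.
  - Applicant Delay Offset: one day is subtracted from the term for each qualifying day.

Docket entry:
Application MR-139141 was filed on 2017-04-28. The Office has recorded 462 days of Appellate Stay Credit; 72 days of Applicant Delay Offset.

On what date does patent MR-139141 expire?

Base term: filing date + 25 years → 28 April 2042.
Appellate Stay Credit: +462 days → 3 August 2043.
Applicant Delay Offset: −72 days → 23 May 2043.

2043-05-23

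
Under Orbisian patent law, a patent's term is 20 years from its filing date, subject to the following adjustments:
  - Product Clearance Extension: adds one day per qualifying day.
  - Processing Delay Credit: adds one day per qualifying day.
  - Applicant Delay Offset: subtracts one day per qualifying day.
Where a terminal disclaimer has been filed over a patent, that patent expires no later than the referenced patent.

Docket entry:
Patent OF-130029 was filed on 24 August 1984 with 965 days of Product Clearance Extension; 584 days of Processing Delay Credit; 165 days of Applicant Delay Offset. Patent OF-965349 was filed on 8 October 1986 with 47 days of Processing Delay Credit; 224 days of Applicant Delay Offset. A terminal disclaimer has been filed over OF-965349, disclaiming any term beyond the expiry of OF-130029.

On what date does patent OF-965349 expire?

Natural term of OF-965349:
  Base: filing + 20 years → 8 October 2006.
  Processing Delay Credit: +47 days → 24 November 2006.
  Applicant Delay Offset: −224 days → 14 April 2006.
Expiry of referenced patent OF-130029:
  Base: filing + 20 years → 24 August 2004.
  Product Clearance Extension: +965 days → 16 April 2007.
  Processing Delay Credit: +584 days → 20 November 2008.
  Applicant Delay Offset: −165 days → 8 June 2008.
Terminal disclaimer: OF-965349 expires on the earlier of 14 April 2006 and 8 June 2008.

April 14, 2006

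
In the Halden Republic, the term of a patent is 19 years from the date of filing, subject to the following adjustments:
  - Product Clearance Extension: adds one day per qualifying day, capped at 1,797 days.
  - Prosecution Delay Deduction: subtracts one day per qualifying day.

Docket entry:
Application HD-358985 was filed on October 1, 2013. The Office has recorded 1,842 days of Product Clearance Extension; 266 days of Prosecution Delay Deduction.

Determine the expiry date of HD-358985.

Base term: filing date + 19 years → 1 October 2032.
Product Clearance Extension: 1842 days claimed exceeds the 1797-day cap, so +1797 days → 2 September 2037.
Prosecution Delay Deduction: −266 days → 10 December 2036.

2036-12-10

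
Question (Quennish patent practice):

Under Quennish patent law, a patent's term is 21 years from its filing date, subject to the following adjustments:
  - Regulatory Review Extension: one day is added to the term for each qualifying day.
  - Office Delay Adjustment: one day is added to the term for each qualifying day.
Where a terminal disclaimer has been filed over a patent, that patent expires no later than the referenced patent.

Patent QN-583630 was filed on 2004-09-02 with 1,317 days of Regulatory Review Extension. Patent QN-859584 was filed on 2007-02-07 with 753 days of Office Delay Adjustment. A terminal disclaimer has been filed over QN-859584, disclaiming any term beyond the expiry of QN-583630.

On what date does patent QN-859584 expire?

2029-04-11

Natural term of QN-859584:
  Base: filing + 21 years → 7 February 2028.
  Office Delay Adjustment: +753 days → 1 March 2030.
Expiry of referenced patent QN-583630:
  Base: filing + 21 years → 2 September 2025.
  Regulatory Review Extension: +1317 days → 11 April 2029.
Terminal disclaimer: QN-859584 expires on the earlier of 1 March 2030 and 11 April 2029.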